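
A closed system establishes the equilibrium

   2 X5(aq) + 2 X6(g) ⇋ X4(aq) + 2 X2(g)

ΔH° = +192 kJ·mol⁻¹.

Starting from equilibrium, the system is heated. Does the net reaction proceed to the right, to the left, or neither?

The forward reaction is endothermic. Raising T favours the endothermic direction — shift to the right.

right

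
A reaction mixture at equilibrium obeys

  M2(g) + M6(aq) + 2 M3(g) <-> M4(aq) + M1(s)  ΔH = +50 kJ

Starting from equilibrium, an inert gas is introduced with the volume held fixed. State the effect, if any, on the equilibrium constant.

The equilibrium constant depends only on temperature. This perturbation changes neither the position of equilibrium nor K.

unchanged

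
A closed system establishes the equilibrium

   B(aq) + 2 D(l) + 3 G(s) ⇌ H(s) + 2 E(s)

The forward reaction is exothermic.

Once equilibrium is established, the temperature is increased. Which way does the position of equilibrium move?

The forward reaction is exothermic. Raising T favours the endothermic direction — shift to the left.

left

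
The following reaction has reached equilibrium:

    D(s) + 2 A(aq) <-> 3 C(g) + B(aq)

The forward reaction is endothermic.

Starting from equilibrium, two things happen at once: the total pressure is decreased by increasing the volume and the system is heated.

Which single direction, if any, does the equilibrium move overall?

right

Gas moles: reactants 0, products 3 (Δn_gas = +3). Expansion shifts the system toward the side with more moles of gas — to the right.
The forward reaction is endothermic. Raising T favours the endothermic direction — shift to the right.
All effects act in the same direction — net shift to the right.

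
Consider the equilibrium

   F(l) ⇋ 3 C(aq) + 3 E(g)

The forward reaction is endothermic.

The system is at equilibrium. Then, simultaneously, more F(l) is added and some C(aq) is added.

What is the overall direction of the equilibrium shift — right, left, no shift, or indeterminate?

left

F is a pure liquid; its activity is 1 regardless of amount, so Q is unaffected — no shift from this change.
Adding C (aq), a product, drives the reaction to the left.
Only the nonzero effect(s) matter; the net shift is to the left.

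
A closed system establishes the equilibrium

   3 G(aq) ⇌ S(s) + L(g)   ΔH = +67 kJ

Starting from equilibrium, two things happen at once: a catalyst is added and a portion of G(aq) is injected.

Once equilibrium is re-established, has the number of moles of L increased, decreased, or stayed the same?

A catalyst speeds both forward and reverse rates equally; it changes neither Q nor K — no shift from this change.
Adding G (aq), a reactant, drives the reaction to the right.
The net shift is to the right. L is a product, so its amount increases.

increases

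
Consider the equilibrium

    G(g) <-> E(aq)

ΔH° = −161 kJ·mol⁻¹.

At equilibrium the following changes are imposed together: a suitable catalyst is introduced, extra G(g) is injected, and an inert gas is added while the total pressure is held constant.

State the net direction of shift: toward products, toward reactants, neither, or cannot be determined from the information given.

cannot be determined

A catalyst speeds both forward and reverse rates equally; it changes neither Q nor K — no shift from this change.
Adding G (g), a reactant, drives the reaction to the right.
Adding inert gas at constant total pressure expands the volume and lowers every reacting partial pressure. With Δn_gas = 0 − 1 = -1, Q moves away from K toward the side with fewer gas moles, so the system shifts toward the side with more gas moles — to the left.
The individual effects push in opposite directions; without quantitative information the net direction cannot be determined.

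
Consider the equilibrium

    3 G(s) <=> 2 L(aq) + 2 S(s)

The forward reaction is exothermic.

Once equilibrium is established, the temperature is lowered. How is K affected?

increases

K depends on temperature via the van 't Hoff relation. The forward reaction is exothermic, so lowering T increases K.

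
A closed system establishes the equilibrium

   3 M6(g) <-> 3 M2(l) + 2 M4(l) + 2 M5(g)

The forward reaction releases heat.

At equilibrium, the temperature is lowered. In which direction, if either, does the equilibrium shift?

right

The forward reaction is exothermic. Lowering T favours the exothermic direction — shift to the right.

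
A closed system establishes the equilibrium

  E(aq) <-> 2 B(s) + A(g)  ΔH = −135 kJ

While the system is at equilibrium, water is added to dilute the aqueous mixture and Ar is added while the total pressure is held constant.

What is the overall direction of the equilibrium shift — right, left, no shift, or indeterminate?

Dilution lowers every aqueous concentration by the same factor. Δn_aq = 0 − 1 = -1, so the system shifts toward the side with more dissolved moles — to the left.
Adding inert gas at constant total pressure expands the volume and lowers every reacting partial pressure. With Δn_gas = 1 − 0 = +1, Q moves away from K toward the side with fewer gas moles, so the system shifts toward the side with more gas moles — to the right.
The individual effects push in opposite directions; without quantitative information the net direction cannot be determined.

cannot be determined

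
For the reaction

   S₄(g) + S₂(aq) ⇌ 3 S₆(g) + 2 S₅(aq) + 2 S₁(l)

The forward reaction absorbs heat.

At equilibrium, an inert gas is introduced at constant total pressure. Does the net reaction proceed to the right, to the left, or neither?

Adding inert gas at constant total pressure expands the volume and lowers every reacting partial pressure. With Δn_gas = 3 − 1 = +2, Q moves away from K toward the side with fewer gas moles, so the system shifts toward the side with more gas moles — to the right.

right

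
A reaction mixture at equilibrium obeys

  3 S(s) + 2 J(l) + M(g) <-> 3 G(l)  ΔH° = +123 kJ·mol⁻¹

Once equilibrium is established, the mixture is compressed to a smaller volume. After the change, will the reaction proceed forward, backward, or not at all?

Gas moles: reactants 1, products 0 (Δn_gas = -1). Compression shifts the system toward the side with fewer moles of gas — to the right.

right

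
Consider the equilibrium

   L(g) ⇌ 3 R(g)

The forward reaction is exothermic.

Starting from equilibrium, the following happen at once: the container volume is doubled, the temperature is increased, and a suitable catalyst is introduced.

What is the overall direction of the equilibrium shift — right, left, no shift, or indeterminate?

cannot be determined

Gas moles: reactants 1, products 3 (Δn_gas = +2). Expansion shifts the system toward the side with more moles of gas — to the right.
The forward reaction is exothermic. Raising T favours the endothermic direction — shift to the left.
A catalyst speeds both forward and reverse rates equally; it changes neither Q nor K — no shift from this change.
The individual effects push in opposite directions; without quantitative information the net direction cannot be determined.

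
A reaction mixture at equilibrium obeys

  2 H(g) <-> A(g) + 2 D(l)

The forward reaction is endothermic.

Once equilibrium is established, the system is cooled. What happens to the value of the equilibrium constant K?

decreases

K depends on temperature via the van 't Hoff relation. The forward reaction is endothermic, so lowering T decreases K.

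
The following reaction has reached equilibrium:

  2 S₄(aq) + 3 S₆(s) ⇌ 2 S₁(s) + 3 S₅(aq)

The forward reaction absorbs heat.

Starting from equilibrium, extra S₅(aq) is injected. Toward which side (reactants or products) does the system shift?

Adding S₅ (aq), a product, drives the reaction to the left.

left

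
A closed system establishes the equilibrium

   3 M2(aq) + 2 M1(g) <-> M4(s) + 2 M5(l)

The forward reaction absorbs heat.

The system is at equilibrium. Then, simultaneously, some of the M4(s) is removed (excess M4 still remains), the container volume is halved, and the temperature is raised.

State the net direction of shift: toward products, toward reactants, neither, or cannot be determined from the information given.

right

M4 is a pure solid; its activity is 1 regardless of amount, so Q is unaffected — no shift from this change.
Gas moles: reactants 2, products 0 (Δn_gas = -2). Compression shifts the system toward the side with fewer moles of gas — to the right.
The forward reaction is endothermic. Raising T favours the endothermic direction — shift to the right.
Only the nonzero effect(s) matter; the net shift is to the right.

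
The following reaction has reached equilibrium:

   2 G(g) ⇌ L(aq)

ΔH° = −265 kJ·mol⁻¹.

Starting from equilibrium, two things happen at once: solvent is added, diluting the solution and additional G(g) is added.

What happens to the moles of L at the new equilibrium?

Dilution lowers every aqueous concentration by the same factor. Δn_aq = 1 − 0 = +1, so the system shifts toward the side with more dissolved moles — to the right.
Adding G (g), a reactant, drives the reaction to the right.
The net shift is to the right. L is a product, so its amount increases.

increases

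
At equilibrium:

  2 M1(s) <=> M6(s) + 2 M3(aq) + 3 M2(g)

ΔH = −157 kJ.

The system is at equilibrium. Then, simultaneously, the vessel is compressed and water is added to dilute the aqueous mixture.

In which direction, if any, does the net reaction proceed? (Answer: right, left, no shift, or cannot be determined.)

cannot be determined

Gas moles: reactants 0, products 3 (Δn_gas = +3). Compression shifts the system toward the side with fewer moles of gas — to the left.
Dilution lowers every aqueous concentration by the same factor. Δn_aq = 2 − 0 = +2, so the system shifts toward the side with more dissolved moles — to the right.
The individual effects push in opposite directions; without quantitative information the net direction cannot be determined.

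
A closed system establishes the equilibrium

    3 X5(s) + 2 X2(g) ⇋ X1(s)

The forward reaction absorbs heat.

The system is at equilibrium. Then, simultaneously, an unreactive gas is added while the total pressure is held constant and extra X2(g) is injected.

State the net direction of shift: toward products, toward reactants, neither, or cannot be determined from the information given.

Adding inert gas at constant total pressure expands the volume and lowers every reacting partial pressure. With Δn_gas = 0 − 2 = -2, Q moves away from K toward the side with fewer gas moles, so the system shifts toward the side with more gas moles — to the left.
Adding X2 (g), a reactant, drives the reaction to the right.
The individual effects push in opposite directions; without quantitative information the net direction cannot be determined.

cannot be determined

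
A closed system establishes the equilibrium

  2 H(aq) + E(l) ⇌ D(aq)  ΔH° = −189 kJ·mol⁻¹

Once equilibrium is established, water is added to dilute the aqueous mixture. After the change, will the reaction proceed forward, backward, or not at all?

left

Dilution lowers every aqueous concentration by the same factor. Δn_aq = 1 − 2 = -1, so the system shifts toward the side with more dissolved moles — to the left.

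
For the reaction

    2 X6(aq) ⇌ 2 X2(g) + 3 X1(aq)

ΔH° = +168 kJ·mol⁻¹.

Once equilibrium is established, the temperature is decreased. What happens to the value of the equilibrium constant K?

decreases

K depends on temperature via the van 't Hoff relation. The forward reaction is endothermic, so lowering T decreases K.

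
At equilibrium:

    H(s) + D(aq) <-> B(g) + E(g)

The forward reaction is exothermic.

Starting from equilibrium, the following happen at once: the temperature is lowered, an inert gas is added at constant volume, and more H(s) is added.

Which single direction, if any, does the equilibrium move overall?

The forward reaction is exothermic. Lowering T favours the exothermic direction — shift to the right.
At constant volume, adding an inert gas leaves every reacting species' partial pressure unchanged, so Q is unchanged — no shift from this change.
H is a pure solid; its activity is 1 regardless of amount, so Q is unaffected — no shift from this change.
Only the nonzero effect(s) matter; the net shift is to the right.

right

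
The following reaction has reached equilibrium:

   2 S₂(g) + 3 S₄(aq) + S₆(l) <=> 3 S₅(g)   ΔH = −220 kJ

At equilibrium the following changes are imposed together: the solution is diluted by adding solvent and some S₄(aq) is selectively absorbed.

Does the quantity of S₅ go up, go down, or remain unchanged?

Dilution lowers every aqueous concentration by the same factor. Δn_aq = 0 − 3 = -3, so the system shifts toward the side with more dissolved moles — to the left.
Removing S₄ (aq), a reactant, drives the reaction to the left.
The net shift is to the left. S₅ is a product, so its amount decreases.

decreases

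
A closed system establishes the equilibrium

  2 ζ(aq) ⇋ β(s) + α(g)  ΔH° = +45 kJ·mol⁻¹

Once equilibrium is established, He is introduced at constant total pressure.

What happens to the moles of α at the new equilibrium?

increases

Adding inert gas at constant total pressure expands the volume and lowers every reacting partial pressure. With Δn_gas = 1 − 0 = +1, Q moves away from K toward the side with fewer gas moles, so the system shifts toward the side with more gas moles — to the right.
The net shift is to the right. α is a product, so its amount increases.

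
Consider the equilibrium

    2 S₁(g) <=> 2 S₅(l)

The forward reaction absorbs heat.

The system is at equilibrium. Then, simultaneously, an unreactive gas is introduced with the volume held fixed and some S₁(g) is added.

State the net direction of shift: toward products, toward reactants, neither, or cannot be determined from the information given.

right

At constant volume, adding an inert gas leaves every reacting species' partial pressure unchanged, so Q is unchanged — no shift from this change.
Adding S₁ (g), a reactant, drives the reaction to the right.
Only the nonzero effect(s) matter; the net shift is to the right.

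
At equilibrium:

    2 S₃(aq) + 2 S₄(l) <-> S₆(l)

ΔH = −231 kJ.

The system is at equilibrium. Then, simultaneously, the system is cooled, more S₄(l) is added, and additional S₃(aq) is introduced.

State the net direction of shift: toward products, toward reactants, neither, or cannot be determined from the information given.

right

The forward reaction is exothermic. Lowering T favours the exothermic direction — shift to the right.
S₄ is a pure liquid; its activity is 1 regardless of amount, so Q is unaffected — no shift from this change.
Adding S₃ (aq), a reactant, drives the reaction to the right.
Only the nonzero effect(s) matter; the net shift is to the right.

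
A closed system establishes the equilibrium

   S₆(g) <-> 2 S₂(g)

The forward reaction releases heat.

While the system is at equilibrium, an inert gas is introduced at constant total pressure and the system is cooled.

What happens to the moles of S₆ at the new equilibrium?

decreases

Adding inert gas at constant total pressure expands the volume and lowers every reacting partial pressure. With Δn_gas = 2 − 1 = +1, Q moves away from K toward the side with fewer gas moles, so the system shifts toward the side with more gas moles — to the right.
The forward reaction is exothermic. Lowering T favours the exothermic direction — shift to the right.
The net shift is to the right. S₆ is a reactant, so its amount decreases.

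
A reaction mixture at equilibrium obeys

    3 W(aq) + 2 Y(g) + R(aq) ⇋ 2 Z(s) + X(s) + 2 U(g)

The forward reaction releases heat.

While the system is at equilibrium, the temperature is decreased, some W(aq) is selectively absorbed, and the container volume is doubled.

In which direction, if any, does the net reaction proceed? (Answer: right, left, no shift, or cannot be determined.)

cannot be determined

The forward reaction is exothermic. Lowering T favours the exothermic direction — shift to the right.
Removing W (aq), a reactant, drives the reaction to the left.
Gas moles: reactants 2, products 2. Δn_gas = 0, so a volume change leaves Q equal to K — no shift from this change.
The individual effects push in opposite directions; without quantitative information the net direction cannot be determined.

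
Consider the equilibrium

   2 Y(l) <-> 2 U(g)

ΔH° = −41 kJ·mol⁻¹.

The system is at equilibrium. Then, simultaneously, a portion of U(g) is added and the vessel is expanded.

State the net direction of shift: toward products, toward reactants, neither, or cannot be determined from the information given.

Adding U (g), a product, drives the reaction to the left.
Gas moles: reactants 0, products 2 (Δn_gas = +2). Expansion shifts the system toward the side with more moles of gas — to the right.
The individual effects push in opposite directions; without quantitative information the net direction cannot be determined.

cannot be determined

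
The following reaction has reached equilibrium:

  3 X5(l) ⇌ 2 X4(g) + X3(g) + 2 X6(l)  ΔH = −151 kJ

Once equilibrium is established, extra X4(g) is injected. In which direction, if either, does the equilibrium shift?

Adding X4 (g), a product, drives the reaction to the left.

left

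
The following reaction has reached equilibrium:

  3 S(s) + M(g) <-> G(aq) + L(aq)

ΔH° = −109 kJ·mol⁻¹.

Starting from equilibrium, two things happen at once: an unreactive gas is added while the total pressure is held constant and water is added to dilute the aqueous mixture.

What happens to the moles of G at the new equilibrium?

Adding inert gas at constant total pressure expands the volume and lowers every reacting partial pressure. With Δn_gas = 0 − 1 = -1, Q moves away from K toward the side with fewer gas moles, so the system shifts toward the side with more gas moles — to the left.
Dilution lowers every aqueous concentration by the same factor. Δn_aq = 2 − 0 = +2, so the system shifts toward the side with more dissolved moles — to the right.
The two effects oppose each other, so the net shift — and hence the change in G — cannot be determined from the given information.

cannot be determined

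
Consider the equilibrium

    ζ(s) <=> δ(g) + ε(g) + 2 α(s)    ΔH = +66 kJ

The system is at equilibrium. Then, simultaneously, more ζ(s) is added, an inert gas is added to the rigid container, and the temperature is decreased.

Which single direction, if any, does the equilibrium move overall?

ζ is a pure solid; its activity is 1 regardless of amount, so Q is unaffected — no shift from this change.
At constant volume, adding an inert gas leaves every reacting species' partial pressure unchanged, so Q is unchanged — no shift from this change.
The forward reaction is endothermic. Lowering T favours the exothermic direction — shift to the left.
Only the nonzero effect(s) matter; the net shift is to the left.

left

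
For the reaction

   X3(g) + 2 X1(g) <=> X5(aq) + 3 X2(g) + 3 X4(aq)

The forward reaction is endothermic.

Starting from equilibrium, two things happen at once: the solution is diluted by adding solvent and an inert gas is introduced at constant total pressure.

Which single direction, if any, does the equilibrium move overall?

Dilution lowers every aqueous concentration by the same factor. Δn_aq = 4 − 0 = +4, so the system shifts toward the side with more dissolved moles — to the right.
Adding inert gas at constant total pressure expands the volume, scaling every reacting partial pressure by the same factor. Δn_gas = 3 − 3 = 0, so Q is unchanged — no shift.
Only the nonzero effect(s) matter; the net shift is to the right.

right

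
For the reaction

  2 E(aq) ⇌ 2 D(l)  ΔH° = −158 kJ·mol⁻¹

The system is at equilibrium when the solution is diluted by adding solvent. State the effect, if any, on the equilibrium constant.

The equilibrium constant depends only on temperature. This perturbation may move the position of equilibrium, but since T is unchanged, K itself is unchanged.

unchanged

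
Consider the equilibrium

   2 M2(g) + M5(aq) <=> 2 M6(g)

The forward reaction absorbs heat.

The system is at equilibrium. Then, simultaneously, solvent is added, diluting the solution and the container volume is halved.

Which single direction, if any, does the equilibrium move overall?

Dilution lowers every aqueous concentration by the same factor. Δn_aq = 0 − 1 = -1, so the system shifts toward the side with more dissolved moles — to the left.
Gas moles: reactants 2, products 2. Δn_gas = 0, so a volume change leaves Q equal to K — no shift from this change.
Only the nonzero effect(s) matter; the net shift is to the left.

left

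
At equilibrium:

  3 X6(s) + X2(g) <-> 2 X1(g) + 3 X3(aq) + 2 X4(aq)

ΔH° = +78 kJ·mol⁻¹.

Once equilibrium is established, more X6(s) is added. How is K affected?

unchanged

The equilibrium constant depends only on temperature. This perturbation changes neither the position of equilibrium nor K.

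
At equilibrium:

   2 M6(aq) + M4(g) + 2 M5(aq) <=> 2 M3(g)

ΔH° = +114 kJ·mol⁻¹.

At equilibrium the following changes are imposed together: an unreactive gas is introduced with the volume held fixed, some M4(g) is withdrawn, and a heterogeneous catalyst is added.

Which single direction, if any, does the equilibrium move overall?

left

At constant volume, adding an inert gas leaves every reacting species' partial pressure unchanged, so Q is unchanged — no shift from this change.
Removing M4 (g), a reactant, drives the reaction to the left.
A catalyst speeds both forward and reverse rates equally; it changes neither Q nor K — no shift from this change.
Only the nonzero effect(s) matter; the net shift is to the left.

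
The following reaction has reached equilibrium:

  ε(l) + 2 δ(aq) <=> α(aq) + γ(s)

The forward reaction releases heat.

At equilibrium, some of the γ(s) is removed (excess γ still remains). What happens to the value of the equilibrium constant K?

The equilibrium constant depends only on temperature. This perturbation changes neither the position of equilibrium nor K.

unchanged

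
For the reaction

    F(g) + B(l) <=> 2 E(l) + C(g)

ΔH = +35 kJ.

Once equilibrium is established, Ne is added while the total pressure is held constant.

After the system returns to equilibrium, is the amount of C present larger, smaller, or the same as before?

unchanged

Adding inert gas at constant total pressure expands the volume, scaling every reacting partial pressure by the same factor. Δn_gas = 1 − 1 = 0, so Q is unchanged — no shift.
No net shift occurs, so the amount of C is unchanged.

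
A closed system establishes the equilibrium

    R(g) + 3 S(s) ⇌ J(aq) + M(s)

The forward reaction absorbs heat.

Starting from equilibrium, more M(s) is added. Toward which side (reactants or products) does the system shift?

no shift

M is a pure solid; its activity is 1 regardless of amount, so Q is unaffected — no shift from this change.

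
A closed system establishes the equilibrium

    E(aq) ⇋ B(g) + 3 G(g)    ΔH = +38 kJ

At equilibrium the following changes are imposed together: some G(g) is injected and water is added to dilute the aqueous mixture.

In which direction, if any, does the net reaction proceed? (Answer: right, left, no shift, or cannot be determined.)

Adding G (g), a product, drives the reaction to the left.
Dilution lowers every aqueous concentration by the same factor. Δn_aq = 0 − 1 = -1, so the system shifts toward the side with more dissolved moles — to the left.
All effects act in the same direction — net shift to the left.

left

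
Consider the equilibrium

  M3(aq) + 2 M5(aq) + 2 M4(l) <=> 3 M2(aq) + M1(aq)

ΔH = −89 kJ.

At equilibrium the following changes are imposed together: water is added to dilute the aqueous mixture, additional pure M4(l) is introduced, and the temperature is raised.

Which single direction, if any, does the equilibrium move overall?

Dilution lowers every aqueous concentration by the same factor. Δn_aq = 4 − 3 = +1, so the system shifts toward the side with more dissolved moles — to the right.
M4 is a pure liquid; its activity is 1 regardless of amount, so Q is unaffected — no shift from this change.
The forward reaction is exothermic. Raising T favours the endothermic direction — shift to the left.
The individual effects push in opposite directions; without quantitative information the net direction cannot be determined.

cannot be determined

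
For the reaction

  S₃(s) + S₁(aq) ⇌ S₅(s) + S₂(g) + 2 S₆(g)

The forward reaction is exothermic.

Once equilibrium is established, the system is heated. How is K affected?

K depends on temperature via the van 't Hoff relation. The forward reaction is exothermic, so raising T decreases K.

decreases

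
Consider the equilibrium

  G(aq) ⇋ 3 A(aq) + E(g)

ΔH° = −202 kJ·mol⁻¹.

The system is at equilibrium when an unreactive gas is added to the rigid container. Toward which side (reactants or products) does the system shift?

no shift

At constant volume, adding an inert gas leaves every reacting species' partial pressure unchanged, so Q is unchanged — no shift from this change.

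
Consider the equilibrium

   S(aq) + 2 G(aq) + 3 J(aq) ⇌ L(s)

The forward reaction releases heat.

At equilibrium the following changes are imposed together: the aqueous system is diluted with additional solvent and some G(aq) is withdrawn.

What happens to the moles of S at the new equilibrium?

Dilution lowers every aqueous concentration by the same factor. Δn_aq = 0 − 6 = -6, so the system shifts toward the side with more dissolved moles — to the left.
Removing G (aq), a reactant, drives the reaction to the left.
The net shift is to the left. S is a reactant, so its amount increases.

increases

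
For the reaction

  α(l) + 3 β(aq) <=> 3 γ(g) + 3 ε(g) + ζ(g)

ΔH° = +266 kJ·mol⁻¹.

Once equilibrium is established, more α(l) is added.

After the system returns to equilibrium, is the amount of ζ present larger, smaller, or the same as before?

unchanged

α is a pure liquid; its activity is 1 regardless of amount, so Q is unaffected — no shift from this change.
No net shift occurs, so the amount of ζ is unchanged.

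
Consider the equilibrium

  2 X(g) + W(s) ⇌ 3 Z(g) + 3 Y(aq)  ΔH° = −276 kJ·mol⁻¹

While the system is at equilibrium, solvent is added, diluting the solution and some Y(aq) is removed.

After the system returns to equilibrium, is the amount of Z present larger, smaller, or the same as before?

Dilution lowers every aqueous concentration by the same factor. Δn_aq = 3 − 0 = +3, so the system shifts toward the side with more dissolved moles — to the right.
Removing Y (aq), a product, drives the reaction to the right.
The net shift is to the right. Z is a product, so its amount increases.

increases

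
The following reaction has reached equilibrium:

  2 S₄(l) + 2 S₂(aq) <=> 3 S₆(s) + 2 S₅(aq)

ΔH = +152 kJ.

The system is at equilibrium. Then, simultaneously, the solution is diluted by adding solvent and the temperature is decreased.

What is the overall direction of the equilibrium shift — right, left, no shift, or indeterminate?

left

Dilution scales every aqueous concentration by the same factor. Δn_aq = 2 − 2 = 0, so Q is unchanged — no shift.
The forward reaction is endothermic. Lowering T favours the exothermic direction — shift to the left.
Only the nonzero effect(s) matter; the net shift is to the left.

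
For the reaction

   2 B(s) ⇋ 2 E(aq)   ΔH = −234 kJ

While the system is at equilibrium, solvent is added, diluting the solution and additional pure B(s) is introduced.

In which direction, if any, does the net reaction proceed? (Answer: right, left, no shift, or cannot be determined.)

right

Dilution lowers every aqueous concentration by the same factor. Δn_aq = 2 − 0 = +2, so the system shifts toward the side with more dissolved moles — to the right.
B is a pure solid; its activity is 1 regardless of amount, so Q is unaffected — no shift from this change.
Only the nonzero effect(s) matter; the net shift is to the right.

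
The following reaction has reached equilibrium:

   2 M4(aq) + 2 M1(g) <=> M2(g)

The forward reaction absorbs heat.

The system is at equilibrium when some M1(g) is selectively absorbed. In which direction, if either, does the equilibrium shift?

left

Removing M1 (g), a reactant, drives the reaction to the left.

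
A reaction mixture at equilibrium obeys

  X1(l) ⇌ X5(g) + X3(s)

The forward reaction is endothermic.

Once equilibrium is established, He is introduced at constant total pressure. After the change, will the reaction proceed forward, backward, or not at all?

right

Adding inert gas at constant total pressure expands the volume and lowers every reacting partial pressure. With Δn_gas = 1 − 0 = +1, Q moves away from K toward the side with fewer gas moles, so the system shifts toward the side with more gas moles — to the right.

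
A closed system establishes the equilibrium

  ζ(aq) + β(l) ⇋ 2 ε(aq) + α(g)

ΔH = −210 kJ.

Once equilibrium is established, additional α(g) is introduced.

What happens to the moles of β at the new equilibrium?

Adding α (g), a product, drives the reaction to the left.
The net shift is to the left. β is a reactant, so its amount increases.

increases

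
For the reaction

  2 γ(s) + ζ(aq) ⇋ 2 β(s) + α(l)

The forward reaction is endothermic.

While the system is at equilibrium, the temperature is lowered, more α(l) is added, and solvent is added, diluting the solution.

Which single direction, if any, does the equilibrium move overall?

left

The forward reaction is endothermic. Lowering T favours the exothermic direction — shift to the left.
α is a pure liquid; its activity is 1 regardless of amount, so Q is unaffected — no shift from this change.
Dilution lowers every aqueous concentration by the same factor. Δn_aq = 0 − 1 = -1, so the system shifts toward the side with more dissolved moles — to the left.
Only the nonzero effect(s) matter; the net shift is to the left.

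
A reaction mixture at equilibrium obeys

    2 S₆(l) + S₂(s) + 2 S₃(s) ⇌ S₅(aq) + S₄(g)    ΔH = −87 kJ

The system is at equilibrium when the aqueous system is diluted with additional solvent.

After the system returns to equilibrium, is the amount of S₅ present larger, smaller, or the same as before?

increases

Dilution lowers every aqueous concentration by the same factor. Δn_aq = 1 − 0 = +1, so the system shifts toward the side with more dissolved moles — to the right.
The net shift is to the right. S₅ is a product, so its amount increases.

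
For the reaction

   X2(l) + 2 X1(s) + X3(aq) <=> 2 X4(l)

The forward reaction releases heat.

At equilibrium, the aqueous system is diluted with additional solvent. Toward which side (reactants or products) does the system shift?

left

Dilution lowers every aqueous concentration by the same factor. Δn_aq = 0 − 1 = -1, so the system shifts toward the side with more dissolved moles — to the left.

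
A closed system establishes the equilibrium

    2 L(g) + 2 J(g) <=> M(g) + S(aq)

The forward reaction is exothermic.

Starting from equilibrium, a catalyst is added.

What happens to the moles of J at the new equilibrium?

A catalyst speeds both forward and reverse rates equally; it changes neither Q nor K — no shift from this change.
No net shift occurs, so the amount of J is unchanged.

unchanged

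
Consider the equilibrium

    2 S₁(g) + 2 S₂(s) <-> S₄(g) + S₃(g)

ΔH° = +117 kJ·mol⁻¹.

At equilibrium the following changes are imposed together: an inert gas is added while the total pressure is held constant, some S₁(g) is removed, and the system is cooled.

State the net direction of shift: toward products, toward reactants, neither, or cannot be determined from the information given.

Adding inert gas at constant total pressure expands the volume, scaling every reacting partial pressure by the same factor. Δn_gas = 2 − 2 = 0, so Q is unchanged — no shift.
Removing S₁ (g), a reactant, drives the reaction to the left.
The forward reaction is endothermic. Lowering T favours the exothermic direction — shift to the left.
Only the nonzero effect(s) matter; the net shift is to the left.

left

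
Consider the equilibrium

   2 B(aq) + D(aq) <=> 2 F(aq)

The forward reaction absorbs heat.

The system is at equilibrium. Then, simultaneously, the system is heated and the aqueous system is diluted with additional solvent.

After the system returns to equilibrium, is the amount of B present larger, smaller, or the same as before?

cannot be determined

The forward reaction is endothermic. Raising T favours the endothermic direction — shift to the right.
Dilution lowers every aqueous concentration by the same factor. Δn_aq = 2 − 3 = -1, so the system shifts toward the side with more dissolved moles — to the left.
The two effects oppose each other, so the net shift — and hence the change in B — cannot be determined from the given information.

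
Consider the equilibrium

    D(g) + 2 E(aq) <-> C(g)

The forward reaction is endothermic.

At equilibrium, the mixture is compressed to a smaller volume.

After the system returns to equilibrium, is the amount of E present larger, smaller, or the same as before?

unchanged

Gas moles: reactants 1, products 1. Δn_gas = 0, so a volume change leaves Q equal to K — no shift from this change.
No net shift occurs, so the amount of E is unchanged.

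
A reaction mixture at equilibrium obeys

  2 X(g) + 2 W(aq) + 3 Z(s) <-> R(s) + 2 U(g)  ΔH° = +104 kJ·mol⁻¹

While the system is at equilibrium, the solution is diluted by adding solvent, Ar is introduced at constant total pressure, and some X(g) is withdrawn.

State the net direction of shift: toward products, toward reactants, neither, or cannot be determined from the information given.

left

Dilution lowers every aqueous concentration by the same factor. Δn_aq = 0 − 2 = -2, so the system shifts toward the side with more dissolved moles — to the left.
Adding inert gas at constant total pressure expands the volume, scaling every reacting partial pressure by the same factor. Δn_gas = 2 − 2 = 0, so Q is unchanged — no shift.
Removing X (g), a reactant, drives the reaction to the left.
Only the nonzero effect(s) matter; the net shift is to the left.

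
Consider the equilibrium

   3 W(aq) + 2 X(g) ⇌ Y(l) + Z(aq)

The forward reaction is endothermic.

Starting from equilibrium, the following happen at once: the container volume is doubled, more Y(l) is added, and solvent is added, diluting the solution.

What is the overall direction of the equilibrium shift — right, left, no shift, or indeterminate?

Gas moles: reactants 2, products 0 (Δn_gas = -2). Expansion shifts the system toward the side with more moles of gas — to the left.
Y is a pure liquid; its activity is 1 regardless of amount, so Q is unaffected — no shift from this change.
Dilution lowers every aqueous concentration by the same factor. Δn_aq = 1 − 3 = -2, so the system shifts toward the side with more dissolved moles — to the left.
Only the nonzero effect(s) matter; the net shift is to the left.

left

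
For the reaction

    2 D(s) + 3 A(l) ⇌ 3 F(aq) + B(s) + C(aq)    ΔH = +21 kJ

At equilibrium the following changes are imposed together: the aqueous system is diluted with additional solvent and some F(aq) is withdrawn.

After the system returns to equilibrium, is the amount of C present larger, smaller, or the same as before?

increases

Dilution lowers every aqueous concentration by the same factor. Δn_aq = 4 − 0 = +4, so the system shifts toward the side with more dissolved moles — to the right.
Removing F (aq), a product, drives the reaction to the right.
The net shift is to the right. C is a product, so its amount increases.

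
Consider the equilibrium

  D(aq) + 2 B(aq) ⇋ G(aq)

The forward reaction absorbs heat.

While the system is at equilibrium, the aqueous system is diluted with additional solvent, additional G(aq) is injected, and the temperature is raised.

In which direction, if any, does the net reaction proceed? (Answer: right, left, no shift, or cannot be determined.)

Dilution lowers every aqueous concentration by the same factor. Δn_aq = 1 − 3 = -2, so the system shifts toward the side with more dissolved moles — to the left.
Adding G (aq), a product, drives the reaction to the left.
The forward reaction is endothermic. Raising T favours the endothermic direction — shift to the right.
The individual effects push in opposite directions; without quantitative information the net direction cannot be determined.

cannot be determined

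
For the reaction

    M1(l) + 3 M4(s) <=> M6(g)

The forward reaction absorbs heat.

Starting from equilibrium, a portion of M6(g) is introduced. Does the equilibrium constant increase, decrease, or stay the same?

unchanged

The equilibrium constant depends only on temperature. This perturbation may move the position of equilibrium, but since T is unchanged, K itself is unchanged.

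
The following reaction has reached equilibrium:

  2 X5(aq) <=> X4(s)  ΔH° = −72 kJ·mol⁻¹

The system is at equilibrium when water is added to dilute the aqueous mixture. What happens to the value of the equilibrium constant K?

The equilibrium constant depends only on temperature. This perturbation may move the position of equilibrium, but since T is unchanged, K itself is unchanged.

unchanged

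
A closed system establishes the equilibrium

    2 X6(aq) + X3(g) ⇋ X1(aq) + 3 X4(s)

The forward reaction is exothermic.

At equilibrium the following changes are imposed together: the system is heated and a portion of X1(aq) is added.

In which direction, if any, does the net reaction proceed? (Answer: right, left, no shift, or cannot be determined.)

left

The forward reaction is exothermic. Raising T favours the endothermic direction — shift to the left.
Adding X1 (aq), a product, drives the reaction to the left.
All effects act in the same direction — net shift to the left.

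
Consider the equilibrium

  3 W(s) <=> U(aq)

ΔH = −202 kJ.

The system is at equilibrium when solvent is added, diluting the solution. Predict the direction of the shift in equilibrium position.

right

Dilution lowers every aqueous concentration by the same factor. Δn_aq = 1 − 0 = +1, so the system shifts toward the side with more dissolved moles — to the right.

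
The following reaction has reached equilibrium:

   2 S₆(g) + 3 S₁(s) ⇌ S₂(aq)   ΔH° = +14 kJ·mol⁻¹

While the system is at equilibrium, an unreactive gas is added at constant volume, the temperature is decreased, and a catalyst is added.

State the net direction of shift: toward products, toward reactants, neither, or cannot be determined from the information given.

At constant volume, adding an inert gas leaves every reacting species' partial pressure unchanged, so Q is unchanged — no shift from this change.
The forward reaction is endothermic. Lowering T favours the exothermic direction — shift to the left.
A catalyst speeds both forward and reverse rates equally; it changes neither Q nor K — no shift from this change.
Only the nonzero effect(s) matter; the net shift is to the left.

left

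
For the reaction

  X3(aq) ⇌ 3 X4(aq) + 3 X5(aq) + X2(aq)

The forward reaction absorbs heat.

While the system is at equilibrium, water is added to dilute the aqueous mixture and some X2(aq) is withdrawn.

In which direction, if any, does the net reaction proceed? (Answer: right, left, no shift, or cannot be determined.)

right

Dilution lowers every aqueous concentration by the same factor. Δn_aq = 7 − 1 = +6, so the system shifts toward the side with more dissolved moles — to the right.
Removing X2 (aq), a product, drives the reaction to the right.
All effects act in the same direction — net shift to the right.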